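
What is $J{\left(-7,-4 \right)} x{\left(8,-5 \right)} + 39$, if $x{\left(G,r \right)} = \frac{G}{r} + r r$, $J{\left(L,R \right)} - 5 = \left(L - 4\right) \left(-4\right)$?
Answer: $\frac{5928}{5} \approx 1185.6$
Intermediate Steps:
$J{\left(L,R \right)} = 21 - 4 L$ ($J{\left(L,R \right)} = 5 + \left(L - 4\right) \left(-4\right) = 5 + \left(-4 + L\right) \left(-4\right) = 5 - \left(-16 + 4 L\right) = 21 - 4 L$)
$x{\left(G,r \right)} = r^{2} + \frac{G}{r}$ ($x{\left(G,r \right)} = \frac{G}{r} + r^{2} = r^{2} + \frac{G}{r}$)
$J{\left(-7,-4 \right)} x{\left(8,-5 \right)} + 39 = \left(21 - -28\right) \frac{8 + \left(-5\right)^{3}}{-5} + 39 = \left(21 + 28\right) \left(- \frac{8 - 125}{5}\right) + 39 = 49 \left(\left(- \frac{1}{5}\right) \left(-117\right)\right) + 39 = 49 \cdot \frac{117}{5} + 39 = \frac{5733}{5} + 39 = \frac{5928}{5}$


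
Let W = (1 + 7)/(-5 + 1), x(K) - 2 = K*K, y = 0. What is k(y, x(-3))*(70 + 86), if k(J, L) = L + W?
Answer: 1404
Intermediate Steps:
x(K) = 2 + K**2 (x(K) = 2 + K*K = 2 + K**2)
W = -2 (W = 8/(-4) = 8*(-1/4) = -2)
k(J, L) = -2 + L (k(J, L) = L - 2 = -2 + L)
k(y, x(-3))*(70 + 86) = (-2 + (2 + (-3)**2))*(70 + 86) = (-2 + (2 + 9))*156 = (-2 + 11)*156 = 9*156 = 1404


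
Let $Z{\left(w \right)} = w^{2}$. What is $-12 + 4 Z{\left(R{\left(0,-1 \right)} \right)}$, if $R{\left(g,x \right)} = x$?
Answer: $-8$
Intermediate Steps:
$-12 + 4 Z{\left(R{\left(0,-1 \right)} \right)} = -12 + 4 \left(-1\right)^{2} = -12 + 4 \cdot 1 = -12 + 4 = -8$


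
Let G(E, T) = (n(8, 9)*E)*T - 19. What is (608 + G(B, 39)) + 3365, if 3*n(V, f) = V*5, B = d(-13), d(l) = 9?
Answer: 8634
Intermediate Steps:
B = 9
n(V, f) = 5*V/3 (n(V, f) = (V*5)/3 = (5*V)/3 = 5*V/3)
G(E, T) = -19 + 40*E*T/3 (G(E, T) = (((5/3)*8)*E)*T - 19 = (40*E/3)*T - 19 = 40*E*T/3 - 19 = -19 + 40*E*T/3)
(608 + G(B, 39)) + 3365 = (608 + (-19 + (40/3)*9*39)) + 3365 = (608 + (-19 + 4680)) + 3365 = (608 + 4661) + 3365 = 5269 + 3365 = 8634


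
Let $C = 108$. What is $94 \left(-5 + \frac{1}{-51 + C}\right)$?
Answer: $- \frac{26696}{57} \approx -468.35$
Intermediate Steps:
$94 \left(-5 + \frac{1}{-51 + C}\right) = 94 \left(-5 + \frac{1}{-51 + 108}\right) = 94 \left(-5 + \frac{1}{57}\right) = 94 \left(- \frac{284}{57}\right) = - \frac{26696}{57}$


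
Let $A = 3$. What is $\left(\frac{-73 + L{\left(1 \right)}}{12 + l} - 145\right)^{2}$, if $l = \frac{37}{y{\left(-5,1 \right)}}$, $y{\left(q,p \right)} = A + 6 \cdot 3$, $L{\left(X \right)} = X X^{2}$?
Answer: $\frac{1885035889}{83521} \approx 22570.0$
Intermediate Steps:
$L{\left(X \right)} = X^{3}$
$y{\left(q,p \right)} = 21$ ($y{\left(q,p \right)} = 3 + 6 \cdot 3 = 3 + 18 = 21$)
$l = \frac{37}{21} \approx 1.7619$
$\left(\frac{-73 + L{\left(1 \right)}}{12 + l} - 145\right)^{2} = \left(\frac{-73 + 1^{3}}{12 + \frac{37}{21}} - 145\right)^{2} = \left(\frac{-73 + 1}{\frac{289}{21}} - 145\right)^{2} = \left(\left(-72\right) \frac{21}{289} - 145\right)^{2} = \left(- \frac{1512}{289} - 145\right)^{2} = \left(- \frac{43417}{289}\right)^{2} = \frac{1885035889}{83521}$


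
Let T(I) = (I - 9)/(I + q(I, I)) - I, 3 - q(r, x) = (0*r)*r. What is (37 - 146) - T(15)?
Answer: -283/3 ≈ -94.333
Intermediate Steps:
q(r, x) = 3 (q(r, x) = 3 - 0*r*r = 3 - 0*r = 3 - 1*0 = 3 + 0 = 3)
T(I) = -I + (-9 + I)/(3 + I) (T(I) = (I - 9)/(I + 3) - I = (-9 + I)/(3 + I) - I = -I + (-9 + I)/(3 + I))
(37 - 146) - T(15) = (37 - 146) - (-9 - 1*15**2 - 2*15)/(3 + 15) = -109 - (-9 - 1*225 - 30)/18 = -109 - (-9 - 225 - 30)/18 = -109 - (-264)/18 = -109 - 1*(-44/3) = -109 + 44/3 = -283/3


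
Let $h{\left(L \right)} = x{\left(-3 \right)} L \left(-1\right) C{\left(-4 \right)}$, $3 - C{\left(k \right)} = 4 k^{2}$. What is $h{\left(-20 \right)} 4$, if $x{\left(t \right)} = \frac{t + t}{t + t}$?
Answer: $-4880$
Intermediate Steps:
$x{\left(t \right)} = 1$ ($x{\left(t \right)} = \frac{2 t}{2 t} = 2 t \frac{1}{2 t} = 1$)
$C{\left(k \right)} = 3 - 4 k^{2}$
$h{\left(L \right)} = 61 L$ ($h{\left(L \right)} = 1 L \left(-1\right) \left(3 - 4 \left(-4\right)^{2}\right) = 1 \left(- L\right) \left(3 - 64\right) = - L \left(3 - 64\right) = - L \left(-61\right) = 61 L$)
$h{\left(-20 \right)} 4 = 61 \left(-20\right) 4 = \left(-1220\right) 4 = -4880$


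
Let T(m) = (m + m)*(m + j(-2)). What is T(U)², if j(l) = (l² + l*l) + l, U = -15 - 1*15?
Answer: 2073600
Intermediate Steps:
U = -30 (U = -15 - 15 = -30)
j(l) = l + 2*l² (j(l) = (l² + l²) + l = 2*l² + l = l + 2*l²)
T(m) = 2*m*(6 + m) (T(m) = (m + m)*(m - 2*(1 + 2*(-2))) = (2*m)*(m - 2*(1 - 4)) = (2*m)*(m - 2*(-3)) = (2*m)*(m + 6) = (2*m)*(6 + m) = 2*m*(6 + m))
T(U)² = (2*(-30)*(6 - 30))² = (2*(-30)*(-24))² = 1440² = 2073600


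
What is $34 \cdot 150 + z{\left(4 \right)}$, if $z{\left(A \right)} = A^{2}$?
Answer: $5116$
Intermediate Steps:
$34 \cdot 150 + z{\left(4 \right)} = 34 \cdot 150 + 4^{2} = 5100 + 16 = 5116$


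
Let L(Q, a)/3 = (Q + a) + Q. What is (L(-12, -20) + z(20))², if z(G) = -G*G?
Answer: 283024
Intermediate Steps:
L(Q, a) = 3*a + 6*Q (L(Q, a) = 3*((Q + a) + Q) = 3*(a + 2*Q) = 3*a + 6*Q)
z(G) = -G²
(L(-12, -20) + z(20))² = ((3*(-20) + 6*(-12)) - 1*20²)² = ((-60 - 72) - 1*400)² = (-132 - 400)² = (-532)² = 283024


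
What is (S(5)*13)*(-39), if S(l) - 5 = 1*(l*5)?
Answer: -15210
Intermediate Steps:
S(l) = 5 + 5*l (S(l) = 5 + 1*(l*5) = 5 + 1*(5*l) = 5 + 5*l)
(S(5)*13)*(-39) = ((5 + 5*5)*13)*(-39) = ((5 + 25)*13)*(-39) = (30*13)*(-39) = 390*(-39) = -15210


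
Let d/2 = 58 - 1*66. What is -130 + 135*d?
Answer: -2290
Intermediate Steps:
d = -16 (d = 2*(58 - 1*66) = 2*(58 - 66) = 2*(-8) = -16)
-130 + 135*d = -130 + 135*(-16) = -130 - 2160 = -2290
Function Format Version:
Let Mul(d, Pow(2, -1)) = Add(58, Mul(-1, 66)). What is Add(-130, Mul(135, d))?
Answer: -2290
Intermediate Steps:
d = -16 (d = Mul(2, Add(58, Mul(-1, 66))) = Mul(2, Add(58, -66)) = Mul(2, -8) = -16)
Add(-130, Mul(135, d)) = Add(-130, Mul(135, -16)) = Add(-130, -2160) = -2290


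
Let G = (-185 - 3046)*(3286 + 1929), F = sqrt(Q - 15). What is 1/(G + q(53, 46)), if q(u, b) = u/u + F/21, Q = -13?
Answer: -265382208/4471601036378113 - 3*I*sqrt(7)/8943202072756226 ≈ -5.9348e-8 - 8.8752e-16*I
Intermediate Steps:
F = 2*I*sqrt(7) (F = sqrt(-13 - 15) = sqrt(-28) = 2*I*sqrt(7) ≈ 5.2915*I)
q(u, b) = 1 + 2*I*sqrt(7)/21 (q(u, b) = u/u + (2*I*sqrt(7))/21 = 1 + (2*I*sqrt(7))*(1/21) = 1 + 2*I*sqrt(7)/21)
G = -16849665 (G = -3231*5215 = -16849665)
1/(G + q(53, 46)) = 1/(-16849665 + (1 + 2*I*sqrt(7)/21)) = 1/(-16849664 + 2*I*sqrt(7)/21)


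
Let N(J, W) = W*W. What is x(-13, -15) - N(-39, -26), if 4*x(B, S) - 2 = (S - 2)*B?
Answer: -2481/4 ≈ -620.25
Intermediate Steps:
N(J, W) = W**2
x(B, S) = 1/2 + B*(-2 + S)/4 (x(B, S) = 1/2 + ((S - 2)*B)/4 = 1/2 + ((-2 + S)*B)/4 = 1/2 + (B*(-2 + S))/4 = 1/2 + B*(-2 + S)/4)
x(-13, -15) - N(-39, -26) = (1/2 - 1/2*(-13) + (1/4)*(-13)*(-15)) - 1*(-26)**2 = (1/2 + 13/2 + 195/4) - 1*676 = 223/4 - 676 = -2481/4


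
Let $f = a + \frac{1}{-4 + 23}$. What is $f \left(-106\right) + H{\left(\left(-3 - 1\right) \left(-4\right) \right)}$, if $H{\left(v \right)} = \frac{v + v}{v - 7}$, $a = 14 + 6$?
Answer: $- \frac{362866}{171} \approx -2122.0$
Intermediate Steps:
$a = 20$
$f = \frac{381}{19}$ ($f = 20 + \frac{1}{-4 + 23} = 20 + \frac{1}{19} = \frac{381}{19} \approx 20.053$)
$H{\left(v \right)} = \frac{2 v}{-7 + v}$
$f \left(-106\right) + H{\left(\left(-3 - 1\right) \left(-4\right) \right)} = \frac{381}{19} \left(-106\right) + \frac{2 \left(-3 - 1\right) \left(-4\right)}{-7 + \left(-3 - 1\right) \left(-4\right)} = - \frac{40386}{19} + \frac{2 \left(\left(-4\right) \left(-4\right)\right)}{-7 - -16} = - \frac{40386}{19} + 2 \cdot 16 \frac{1}{-7 + 16} = - \frac{40386}{19} + 2 \cdot 16 \cdot \frac{1}{9} = - \frac{40386}{19} + \frac{32}{9} = - \frac{362866}{171}$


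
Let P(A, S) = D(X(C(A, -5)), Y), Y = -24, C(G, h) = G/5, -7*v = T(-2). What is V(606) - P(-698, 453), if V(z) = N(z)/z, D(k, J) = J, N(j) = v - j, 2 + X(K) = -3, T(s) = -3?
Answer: 32523/1414 ≈ 23.001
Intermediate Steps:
v = 3/7 (v = -⅐*(-3) = 3/7 ≈ 0.42857)
C(G, h) = G/5 (C(G, h) = G*(⅕) = G/5)
X(K) = -5 (X(K) = -2 - 3 = -5)
N(j) = 3/7 - j
V(z) = (3/7 - z)/z
P(A, S) = -24
V(606) - P(-698, 453) = (3/7 - 1*606)/606 - 1*(-24) = (3/7 - 606)/606 + 24 = (1/606)*(-4239/7) + 24 = -1413/1414 + 24 = 32523/1414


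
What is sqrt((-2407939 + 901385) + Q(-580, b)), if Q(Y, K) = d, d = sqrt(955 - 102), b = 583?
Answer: sqrt(-1506554 + sqrt(853)) ≈ 1227.4*I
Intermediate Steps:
d = sqrt(853) ≈ 29.206
Q(Y, K) = sqrt(853)
sqrt((-2407939 + 901385) + Q(-580, b)) = sqrt((-2407939 + 901385) + sqrt(853)) = sqrt(-1506554 + sqrt(853))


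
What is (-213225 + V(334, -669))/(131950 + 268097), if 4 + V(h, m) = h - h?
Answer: -213229/400047 ≈ -0.53301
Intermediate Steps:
V(h, m) = -4 (V(h, m) = -4 + (h - h) = -4 + 0 = -4)
(-213225 + V(334, -669))/(131950 + 268097) = (-213225 - 4)/(131950 + 268097) = -213229/400047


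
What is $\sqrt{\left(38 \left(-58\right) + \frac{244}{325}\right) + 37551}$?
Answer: $\frac{\sqrt{149344247}}{65} \approx 188.01$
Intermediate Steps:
$\sqrt{\left(38 \left(-58\right) + \frac{244}{325}\right) + 37551} = \sqrt{\left(-2204 + 244 \cdot \frac{1}{325}\right) + 37551} = \sqrt{\left(-2204 + \frac{244}{325}\right) + 37551} = \sqrt{- \frac{716056}{325} + 37551} = \sqrt{\frac{11488019}{325}} = \frac{\sqrt{149344247}}{65}$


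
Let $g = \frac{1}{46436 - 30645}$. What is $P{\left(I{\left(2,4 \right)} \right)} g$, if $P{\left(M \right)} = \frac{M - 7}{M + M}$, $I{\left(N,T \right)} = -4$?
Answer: $\frac{11}{126328} \approx 8.7075 \cdot 10^{-5}$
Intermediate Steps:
$g = \frac{1}{15791} \approx 6.3327 \cdot 10^{-5}$
$P{\left(M \right)} = \frac{-7 + M}{2 M}$
$P{\left(I{\left(2,4 \right)} \right)} g = \frac{-7 - 4}{2 \left(-4\right)} \frac{1}{15791} = \frac{1}{2} \left(- \frac{1}{4}\right) \left(-11\right) \frac{1}{15791} = \frac{11}{8} \cdot \frac{1}{15791} = \frac{11}{126328}$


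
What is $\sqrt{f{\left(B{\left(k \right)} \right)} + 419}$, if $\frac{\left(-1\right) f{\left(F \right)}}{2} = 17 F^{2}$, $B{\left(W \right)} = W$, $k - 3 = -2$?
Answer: $\sqrt{385} \approx 19.621$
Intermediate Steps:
$k = 1$ ($k = 3 - 2 = 1$)
$f{\left(F \right)} = - 34 F^{2}$ ($f{\left(F \right)} = - 2 \cdot 17 F^{2} = - 34 F^{2}$)
$\sqrt{f{\left(B{\left(k \right)} \right)} + 419} = \sqrt{- 34 \cdot 1^{2} + 419} = \sqrt{\left(-34\right) 1 + 419} = \sqrt{-34 + 419} = \sqrt{385}$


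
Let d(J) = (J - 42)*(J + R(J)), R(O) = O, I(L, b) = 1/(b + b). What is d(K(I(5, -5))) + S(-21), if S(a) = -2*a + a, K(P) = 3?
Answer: -213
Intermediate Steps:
I(L, b) = 1/(2*b)
d(J) = 2*J*(-42 + J) (d(J) = (J - 42)*(J + J) = (-42 + J)*(2*J) = 2*J*(-42 + J))
S(a) = -a
d(K(I(5, -5))) + S(-21) = 2*3*(-42 + 3) - 1*(-21) = 2*3*(-39) + 21 = -234 + 21 = -213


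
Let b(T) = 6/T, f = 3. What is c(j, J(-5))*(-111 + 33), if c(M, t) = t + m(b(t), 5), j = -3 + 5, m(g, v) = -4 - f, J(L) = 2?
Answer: 390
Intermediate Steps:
m(g, v) = -7 (m(g, v) = -4 - 1*3 = -4 - 3 = -7)
j = 2
c(M, t) = -7 + t (c(M, t) = t - 7 = -7 + t)
c(j, J(-5))*(-111 + 33) = (-7 + 2)*(-111 + 33) = -5*(-78) = 390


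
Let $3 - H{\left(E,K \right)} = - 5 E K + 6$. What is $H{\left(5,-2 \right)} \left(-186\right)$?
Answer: $9858$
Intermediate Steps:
$H{\left(E,K \right)} = -3 + 5 E K$ ($H{\left(E,K \right)} = 3 - \left(- 5 E K + 6\right) = 3 - \left(6 - 5 E K\right) = 3 + \left(-6 + 5 E K\right) = -3 + 5 E K$)
$H{\left(5,-2 \right)} \left(-186\right) = \left(-3 + 5 \cdot 5 \left(-2\right)\right) \left(-186\right) = \left(-3 - 50\right) \left(-186\right) = \left(-53\right) \left(-186\right) = 9858$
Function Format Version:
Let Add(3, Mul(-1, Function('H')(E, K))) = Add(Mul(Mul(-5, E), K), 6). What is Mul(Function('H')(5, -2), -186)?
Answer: 9858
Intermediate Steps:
Function('H')(E, K) = Add(-3, Mul(5, E, K)) (Function('H')(E, K) = Add(3, Mul(-1, Add(Mul(Mul(-5, E), K), 6))) = Add(3, Mul(-1, Add(Mul(-5, E, K), 6))) = Add(3, Mul(-1, Add(6, Mul(-5, E, K)))) = Add(3, Add(-6, Mul(5, E, K))) = Add(-3, Mul(5, E, K)))
Mul(Function('H')(5, -2), -186) = Mul(Add(-3, Mul(5, 5, -2)), -186) = Mul(Add(-3, -50), -186) = Mul(-53, -186) = 9858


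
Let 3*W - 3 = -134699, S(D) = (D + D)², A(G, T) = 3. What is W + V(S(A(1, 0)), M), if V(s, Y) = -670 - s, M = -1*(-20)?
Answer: -136814/3 ≈ -45605.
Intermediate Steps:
S(D) = 4*D² (S(D) = (2*D)² = 4*D²)
M = 20
W = -134696/3 (W = 1 + (⅓)*(-134699) = 1 - 134699/3 = -134696/3 ≈ -44899.)
W + V(S(A(1, 0)), M) = -134696/3 + (-670 - 4*3²) = -134696/3 + (-670 - 4*9) = -134696/3 + (-670 - 1*36) = -134696/3 + (-670 - 36) = -134696/3 - 706 = -136814/3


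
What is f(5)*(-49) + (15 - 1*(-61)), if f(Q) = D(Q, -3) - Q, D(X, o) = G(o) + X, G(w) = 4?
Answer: -120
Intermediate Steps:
D(X, o) = 4 + X
f(Q) = 4 (f(Q) = (4 + Q) - Q = 4)
f(5)*(-49) + (15 - 1*(-61)) = 4*(-49) + (15 - 1*(-61)) = -196 + (15 + 61) = -196 + 76 = -120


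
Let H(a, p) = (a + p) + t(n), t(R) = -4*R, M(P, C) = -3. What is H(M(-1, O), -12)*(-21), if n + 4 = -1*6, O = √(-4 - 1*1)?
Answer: -525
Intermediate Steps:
O = I*√5 (O = √(-4 - 1) = √(-5) = I*√5 ≈ 2.2361*I)
n = -10 (n = -4 - 1*6 = -4 - 6 = -10)
H(a, p) = 40 + a + p (H(a, p) = (a + p) - 4*(-10) = (a + p) + 40 = 40 + a + p)
H(M(-1, O), -12)*(-21) = (40 - 3 - 12)*(-21) = 25*(-21) = -525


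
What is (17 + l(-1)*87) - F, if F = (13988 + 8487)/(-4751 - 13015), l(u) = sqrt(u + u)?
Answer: 324497/17766 + 87*I*sqrt(2) ≈ 18.265 + 123.04*I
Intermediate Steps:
l(u) = sqrt(2)*sqrt(u) (l(u) = sqrt(2*u) = sqrt(2)*sqrt(u))
F = -22475/17766 (F = 22475/(-17766) = 22475*(-1/17766) = -22475/17766 ≈ -1.2651)
(17 + l(-1)*87) - F = (17 + (sqrt(2)*sqrt(-1))*87) - 1*(-22475/17766) = (17 + (sqrt(2)*I)*87) + 22475/17766 = (17 + (I*sqrt(2))*87) + 22475/17766 = (17 + 87*I*sqrt(2)) + 22475/17766 = 324497/17766 + 87*I*sqrt(2)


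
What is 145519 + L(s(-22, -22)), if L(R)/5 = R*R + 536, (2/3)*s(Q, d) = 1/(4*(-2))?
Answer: 37938989/256 ≈ 1.4820e+5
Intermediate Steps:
s(Q, d) = -3/16 (s(Q, d) = 3/(2*((4*(-2)))) = (3/2)/(-8) = (3/2)*(-1/8) = -3/16)
L(R) = 2680 + 5*R**2 (L(R) = 5*(R*R + 536) = 5*(R**2 + 536) = 5*(536 + R**2) = 2680 + 5*R**2)
145519 + L(s(-22, -22)) = 145519 + (2680 + 5*(-3/16)**2) = 145519 + (2680 + 5*(9/256)) = 145519 + (2680 + 45/256) = 145519 + 686125/256 = 37938989/256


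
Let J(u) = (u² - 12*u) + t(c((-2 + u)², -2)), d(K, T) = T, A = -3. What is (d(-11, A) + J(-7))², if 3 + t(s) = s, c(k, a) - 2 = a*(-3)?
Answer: 18225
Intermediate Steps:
c(k, a) = 2 - 3*a (c(k, a) = 2 + a*(-3) = 2 - 3*a)
t(s) = -3 + s
J(u) = 5 + u² - 12*u (J(u) = (u² - 12*u) + (-3 + (2 - 3*(-2))) = (u² - 12*u) + (-3 + (2 + 6)) = (u² - 12*u) + (-3 + 8) = (u² - 12*u) + 5 = 5 + u² - 12*u)
(d(-11, A) + J(-7))² = (-3 + (5 + (-7)² - 12*(-7)))² = (-3 + (5 + 49 + 84))² = (-3 + 138)² = 135² = 18225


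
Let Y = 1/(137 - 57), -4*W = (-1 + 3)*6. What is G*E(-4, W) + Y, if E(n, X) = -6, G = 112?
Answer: -53759/80 ≈ -671.99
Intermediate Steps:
W = -3 (W = -(-1 + 3)*6/4 = -6/2 = -¼*12 = -3)
Y = 1/80 ≈ 0.012500
G*E(-4, W) + Y = 112*(-6) + 1/80 = -672 + 1/80 = -53759/80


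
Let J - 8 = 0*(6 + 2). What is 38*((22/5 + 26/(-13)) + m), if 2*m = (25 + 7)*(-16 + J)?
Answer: -23864/5 ≈ -4772.8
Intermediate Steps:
J = 8 (J = 8 + 0*(6 + 2) = 8 + 0*8 = 8 + 0 = 8)
m = -128 (m = ((25 + 7)*(-16 + 8))/2 = (32*(-8))/2 = (½)*(-256) = -128)
38*((22/5 + 26/(-13)) + m) = 38*((22/5 + 26/(-13)) - 128) = 38*((22*(⅕) + 26*(-1/13)) - 128) = 38*((22/5 - 2) - 128) = 38*(12/5 - 128) = 38*(-628/5) = -23864/5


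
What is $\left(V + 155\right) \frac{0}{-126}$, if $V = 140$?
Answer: $0$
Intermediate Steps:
$\left(V + 155\right) \frac{0}{-126} = \left(140 + 155\right) \frac{0}{-126} = 295 \cdot 0 \left(- \frac{1}{126}\right) = 295 \cdot 0 = 0$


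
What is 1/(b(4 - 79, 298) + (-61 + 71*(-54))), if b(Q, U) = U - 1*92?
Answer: -1/3689 ≈ -0.00027108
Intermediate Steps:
b(Q, U) = -92 + U (b(Q, U) = U - 92 = -92 + U)
1/(b(4 - 79, 298) + (-61 + 71*(-54))) = 1/((-92 + 298) + (-61 + 71*(-54))) = 1/(206 + (-61 - 3834)) = 1/(206 - 3895) = 1/(-3689) = -1/3689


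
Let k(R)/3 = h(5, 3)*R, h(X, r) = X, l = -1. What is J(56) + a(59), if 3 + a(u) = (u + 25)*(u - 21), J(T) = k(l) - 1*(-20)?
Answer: 3194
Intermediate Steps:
k(R) = 15*R (k(R) = 3*(5*R) = 15*R)
J(T) = 5 (J(T) = 15*(-1) - 1*(-20) = -15 + 20 = 5)
a(u) = -3 + (-21 + u)*(25 + u) (a(u) = -3 + (u + 25)*(u - 21) = -3 + (25 + u)*(-21 + u) = -3 + (-21 + u)*(25 + u))
J(56) + a(59) = 5 + (-528 + 59² + 4*59) = 5 + (-528 + 3481 + 236) = 5 + 3189 = 3194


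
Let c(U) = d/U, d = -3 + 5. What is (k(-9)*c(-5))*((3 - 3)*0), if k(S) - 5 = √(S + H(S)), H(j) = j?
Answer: 0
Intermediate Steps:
d = 2
c(U) = 2/U
k(S) = 5 + √2*√S (k(S) = 5 + √(S + S) = 5 + √(2*S) = 5 + √2*√S)
(k(-9)*c(-5))*((3 - 3)*0) = ((5 + √2*√(-9))*(2/(-5)))*((3 - 3)*0) = ((5 + √2*(3*I))*(2*(-⅕)))*(0*0) = ((5 + 3*I*√2)*(-⅖))*0 = (-2 - 6*I*√2/5)*0 = 0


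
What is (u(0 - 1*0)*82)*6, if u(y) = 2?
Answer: 984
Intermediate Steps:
(u(0 - 1*0)*82)*6 = (2*82)*6 = 164*6 = 984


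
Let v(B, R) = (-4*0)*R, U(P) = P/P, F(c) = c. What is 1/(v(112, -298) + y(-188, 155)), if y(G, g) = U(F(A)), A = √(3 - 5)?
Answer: 1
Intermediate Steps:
A = I*√2 (A = √(-2) = I*√2 ≈ 1.4142*I)
U(P) = 1
y(G, g) = 1
v(B, R) = 0 (v(B, R) = 0*R = 0)
1/(v(112, -298) + y(-188, 155)) = 1/(0 + 1) = 1/1 = 1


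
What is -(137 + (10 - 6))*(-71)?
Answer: 10011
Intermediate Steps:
-(137 + (10 - 6))*(-71) = -(137 + 4)*(-71) = -141*(-71) = -1*(-10011) = 10011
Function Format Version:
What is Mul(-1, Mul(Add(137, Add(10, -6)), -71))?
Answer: 10011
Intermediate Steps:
Mul(-1, Mul(Add(137, Add(10, -6)), -71)) = Mul(-1, Mul(Add(137, 4), -71)) = Mul(-1, Mul(141, -71)) = Mul(-1, -10011) = 10011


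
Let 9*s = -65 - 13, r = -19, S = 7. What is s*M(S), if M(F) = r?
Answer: 494/3 ≈ 164.67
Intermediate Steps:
M(F) = -19
s = -26/3 (s = (-65 - 13)/9 = (1/9)*(-78) = -26/3 ≈ -8.6667)
s*M(S) = -26/3*(-19) = 494/3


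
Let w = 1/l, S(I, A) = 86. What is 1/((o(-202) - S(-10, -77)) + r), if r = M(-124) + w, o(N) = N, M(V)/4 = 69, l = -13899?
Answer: -13899/166789 ≈ -0.083333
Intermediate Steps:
M(V) = 276 (M(V) = 4*69 = 276)
w = -1/13899 (w = 1/(-13899) = -1/13899 ≈ -7.1948e-5)
r = 3836123/13899 (r = 276 - 1/13899 = 3836123/13899 ≈ 276.00)
1/((o(-202) - S(-10, -77)) + r) = 1/((-202 - 1*86) + 3836123/13899) = 1/((-202 - 86) + 3836123/13899) = 1/(-288 + 3836123/13899) = 1/(-166789/13899) = -13899/166789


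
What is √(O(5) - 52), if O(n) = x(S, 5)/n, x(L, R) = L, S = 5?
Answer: I*√51 ≈ 7.1414*I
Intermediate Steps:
O(n) = 5/n
√(O(5) - 52) = √(5/5 - 52) = √(5*(⅕) - 52) = √(1 - 52) = √(-51) = I*√51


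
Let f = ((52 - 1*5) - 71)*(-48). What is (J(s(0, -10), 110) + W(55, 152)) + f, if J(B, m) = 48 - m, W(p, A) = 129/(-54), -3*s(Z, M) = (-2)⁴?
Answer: 19577/18 ≈ 1087.6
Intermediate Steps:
s(Z, M) = -16/3 (s(Z, M) = -⅓*(-2)⁴ = -⅓*16 = -16/3)
W(p, A) = -43/18 (W(p, A) = 129*(-1/54) = -43/18)
f = 1152 (f = ((52 - 5) - 71)*(-48) = (47 - 71)*(-48) = -24*(-48) = 1152)
(J(s(0, -10), 110) + W(55, 152)) + f = ((48 - 1*110) - 43/18) + 1152 = ((48 - 110) - 43/18) + 1152 = (-62 - 43/18) + 1152 = -1159/18 + 1152 = 19577/18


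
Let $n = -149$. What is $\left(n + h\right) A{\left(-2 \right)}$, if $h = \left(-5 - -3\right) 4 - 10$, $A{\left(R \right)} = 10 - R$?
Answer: $-2004$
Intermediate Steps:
$h = -18$ ($h = \left(-5 + 3\right) 4 - 10 = \left(-2\right) 4 - 10 = -8 - 10 = -18$)
$\left(n + h\right) A{\left(-2 \right)} = \left(-149 - 18\right) \left(10 - -2\right) = - 167 \left(10 + 2\right) = \left(-167\right) 12 = -2004$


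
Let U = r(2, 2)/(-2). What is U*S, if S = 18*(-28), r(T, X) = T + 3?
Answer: 1260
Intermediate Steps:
r(T, X) = 3 + T
S = -504
U = -5/2 (U = (3 + 2)/(-2) = 5*(-½) = -5/2 ≈ -2.5000)
U*S = -5/2*(-504) = 1260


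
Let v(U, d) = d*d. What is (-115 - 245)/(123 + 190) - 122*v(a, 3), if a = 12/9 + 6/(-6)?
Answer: -344034/313 ≈ -1099.2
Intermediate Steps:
a = 1/3 (a = 12*(1/9) + 6*(-1/6) = 4/3 - 1 = 1/3 ≈ 0.33333)
v(U, d) = d**2
(-115 - 245)/(123 + 190) - 122*v(a, 3) = (-115 - 245)/(123 + 190) - 122*3**2 = -360/313 - 122*9 = -360*1/313 - 1098 = -360/313 - 1098 = -344034/313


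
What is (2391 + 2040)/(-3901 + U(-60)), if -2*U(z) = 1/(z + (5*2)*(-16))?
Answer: -1949640/1716439 ≈ -1.1359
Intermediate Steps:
U(z) = -1/(2*(-160 + z)) (U(z) = -1/(2*(z + (5*2)*(-16))) = -1/(2*(z + 10*(-16))) = -1/(2*(z - 160)) = -1/(2*(-160 + z)))
(2391 + 2040)/(-3901 + U(-60)) = (2391 + 2040)/(-3901 - 1/(-320 + 2*(-60))) = 4431/(-3901 - 1/(-320 - 120)) = 4431/(-3901 - 1/(-440)) = 4431/(-3901 - 1*(-1/440)) = 4431/(-3901 + 1/440) = 4431/(-1716439/440) = 4431*(-440/1716439) = -1949640/1716439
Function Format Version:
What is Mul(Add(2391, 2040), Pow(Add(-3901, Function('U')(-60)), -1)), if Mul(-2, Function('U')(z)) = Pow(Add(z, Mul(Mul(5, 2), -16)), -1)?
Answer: Rational(-1949640, 1716439) ≈ -1.1359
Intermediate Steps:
Function('U')(z) = Mul(Rational(-1, 2), Pow(Add(-160, z), -1)) (Function('U')(z) = Mul(Rational(-1, 2), Pow(Add(z, Mul(Mul(5, 2), -16)), -1)) = Mul(Rational(-1, 2), Pow(Add(z, Mul(10, -16)), -1)) = Mul(Rational(-1, 2), Pow(Add(z, -160), -1)) = Mul(Rational(-1, 2), Pow(Add(-160, z), -1)))
Mul(Add(2391, 2040), Pow(Add(-3901, Function('U')(-60)), -1)) = Mul(Add(2391, 2040), Pow(Add(-3901, Mul(-1, Pow(Add(-320, Mul(2, -60)), -1))), -1)) = Mul(4431, Pow(Add(-3901, Mul(-1, Pow(Add(-320, -120), -1))), -1)) = Mul(4431, Pow(Add(-3901, Mul(-1, Pow(-440, -1))), -1)) = Mul(4431, Pow(Add(-3901, Mul(-1, Rational(-1, 440))), -1)) = Mul(4431, Pow(Add(-3901, Rational(1, 440)), -1)) = Mul(4431, Pow(Rational(-1716439, 440), -1)) = Mul(4431, Rational(-440, 1716439)) = Rational(-1949640, 1716439)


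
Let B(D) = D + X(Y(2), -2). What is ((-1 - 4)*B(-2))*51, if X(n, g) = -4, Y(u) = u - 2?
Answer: 1530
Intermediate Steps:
Y(u) = -2 + u
B(D) = -4 + D (B(D) = D - 4 = -4 + D)
((-1 - 4)*B(-2))*51 = ((-1 - 4)*(-4 - 2))*51 = -5*(-6)*51 = 30*51 = 1530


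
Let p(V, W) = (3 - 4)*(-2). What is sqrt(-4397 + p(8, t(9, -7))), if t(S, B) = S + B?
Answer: I*sqrt(4395) ≈ 66.295*I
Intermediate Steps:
t(S, B) = B + S
p(V, W) = 2 (p(V, W) = -1*(-2) = 2)
sqrt(-4397 + p(8, t(9, -7))) = sqrt(-4397 + 2) = sqrt(-4395) = I*sqrt(4395)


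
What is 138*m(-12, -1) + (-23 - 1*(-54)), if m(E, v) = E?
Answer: -1625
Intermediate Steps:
138*m(-12, -1) + (-23 - 1*(-54)) = 138*(-12) + (-23 - 1*(-54)) = -1656 + (-23 + 54) = -1656 + 31 = -1625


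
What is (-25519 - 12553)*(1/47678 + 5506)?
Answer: -4997236853484/23839 ≈ -2.0962e+8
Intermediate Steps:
(-25519 - 12553)*(1/47678 + 5506) = -38072*(1/47678 + 5506) = -38072*262515069/47678 = -4997236853484/23839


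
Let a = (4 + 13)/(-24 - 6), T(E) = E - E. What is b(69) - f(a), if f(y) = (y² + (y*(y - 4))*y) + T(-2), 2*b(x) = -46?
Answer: -590077/27000 ≈ -21.855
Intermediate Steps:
T(E) = 0
b(x) = -23 (b(x) = (½)*(-46) = -23)
a = -17/30 (a = 17/(-30) = 17*(-1/30) = -17/30 ≈ -0.56667)
f(y) = y² + y²*(-4 + y) (f(y) = (y² + (y*(y - 4))*y) + 0 = (y² + (y*(-4 + y))*y) + 0 = (y² + y²*(-4 + y)) + 0 = y² + y²*(-4 + y))
b(69) - f(a) = -23 - (-17/30)²*(-3 - 17/30) = -23 - 289*(-107)/(900*30) = -23 - 1*(-30923/27000) = -23 + 30923/27000 = -590077/27000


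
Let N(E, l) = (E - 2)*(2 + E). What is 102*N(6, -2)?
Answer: 3264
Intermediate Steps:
N(E, l) = (-2 + E)*(2 + E)
102*N(6, -2) = 102*(-4 + 6²) = 102*(-4 + 36) = 102*32 = 3264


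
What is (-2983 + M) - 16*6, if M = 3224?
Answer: 145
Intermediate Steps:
(-2983 + M) - 16*6 = (-2983 + 3224) - 16*6 = 241 - 96 = 145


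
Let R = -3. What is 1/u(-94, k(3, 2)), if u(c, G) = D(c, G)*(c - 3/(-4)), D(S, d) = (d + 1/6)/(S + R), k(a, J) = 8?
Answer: 2328/18277 ≈ 0.12737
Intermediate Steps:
D(S, d) = (⅙ + d)/(-3 + S) (D(S, d) = (d + 1/6)/(S - 3) = (d + ⅙)/(-3 + S) = (⅙ + d)/(-3 + S))
u(c, G) = (⅙ + G)*(¾ + c)/(-3 + c) (u(c, G) = ((⅙ + G)/(-3 + c))*(c - 3/(-4)) = ((⅙ + G)/(-3 + c))*(c - 3*(-¼)) = ((⅙ + G)/(-3 + c))*(c + ¾) = ((⅙ + G)/(-3 + c))*(¾ + c) = (⅙ + G)*(¾ + c)/(-3 + c))
1/u(-94, k(3, 2)) = 1/((1 + 6*8)*(3 + 4*(-94))/(24*(-3 - 94))) = 1/((1/24)*(1 + 48)*(3 - 376)/(-97)) = 1/((1/24)*(-1/97)*49*(-373)) = 1/(18277/2328) = 2328/18277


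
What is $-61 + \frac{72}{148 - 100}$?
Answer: $- \frac{119}{2} \approx -59.5$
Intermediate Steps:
$-61 + \frac{72}{148 - 100} = -61 + \frac{72}{48} = -61 + 72 \cdot \frac{1}{48} = -61 + \frac{3}{2} = - \frac{119}{2}$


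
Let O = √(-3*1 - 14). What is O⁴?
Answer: 289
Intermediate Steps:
O = I*√17 (O = √(-3 - 14) = √(-17) = I*√17 ≈ 4.1231*I)
O⁴ = (I*√17)⁴ = 289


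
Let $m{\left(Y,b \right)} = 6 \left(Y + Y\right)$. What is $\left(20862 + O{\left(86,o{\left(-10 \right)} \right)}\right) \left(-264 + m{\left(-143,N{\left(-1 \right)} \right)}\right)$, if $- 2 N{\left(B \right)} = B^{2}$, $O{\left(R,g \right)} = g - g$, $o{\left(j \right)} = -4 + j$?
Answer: $-41306760$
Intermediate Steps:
$O{\left(R,g \right)} = 0$
$N{\left(B \right)} = - \frac{B^{2}}{2}$
$m{\left(Y,b \right)} = 12 Y$ ($m{\left(Y,b \right)} = 6 \cdot 2 Y = 12 Y$)
$\left(20862 + O{\left(86,o{\left(-10 \right)} \right)}\right) \left(-264 + m{\left(-143,N{\left(-1 \right)} \right)}\right) = \left(20862 + 0\right) \left(-264 + 12 \left(-143\right)\right) = 20862 \left(-264 - 1716\right) = 20862 \left(-1980\right) = -41306760$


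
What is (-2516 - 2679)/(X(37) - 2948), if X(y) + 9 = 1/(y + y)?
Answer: 384430/218817 ≈ 1.7569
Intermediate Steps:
X(y) = -9 + 1/(2*y) (X(y) = -9 + 1/(y + y) = -9 + 1/(2*y))
(-2516 - 2679)/(X(37) - 2948) = (-2516 - 2679)/((-9 + (½)/37) - 2948) = -5195/((-9 + (½)*(1/37)) - 2948) = -5195/((-9 + 1/74) - 2948) = -5195/(-665/74 - 2948) = -5195/(-218817/74) = -5195*(-74/218817) = 384430/218817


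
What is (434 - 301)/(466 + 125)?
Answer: 133/591 ≈ 0.22504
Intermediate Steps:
(434 - 301)/(466 + 125) = 133/591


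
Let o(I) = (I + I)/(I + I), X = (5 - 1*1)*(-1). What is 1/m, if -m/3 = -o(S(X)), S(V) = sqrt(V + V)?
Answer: 1/3 ≈ 0.33333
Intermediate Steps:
X = -4 (X = (5 - 1)*(-1) = 4*(-1) = -4)
S(V) = sqrt(2)*sqrt(V) (S(V) = sqrt(2*V) = sqrt(2)*sqrt(V))
o(I) = 1 (o(I) = (2*I)/((2*I)) = (2*I)*(1/(2*I)) = 1)
m = 3 (m = -(-3) = -3*(-1) = 3)
1/m = 1/3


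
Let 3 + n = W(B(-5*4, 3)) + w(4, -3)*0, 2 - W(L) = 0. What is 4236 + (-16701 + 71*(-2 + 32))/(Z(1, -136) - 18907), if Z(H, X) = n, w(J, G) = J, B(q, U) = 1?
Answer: 80108859/18908 ≈ 4236.8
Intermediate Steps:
W(L) = 2 (W(L) = 2 - 1*0 = 2 + 0 = 2)
n = -1 (n = -3 + (2 + 4*0) = -3 + (2 + 0) = -3 + 2 = -1)
Z(H, X) = -1
4236 + (-16701 + 71*(-2 + 32))/(Z(1, -136) - 18907) = 4236 + (-16701 + 71*(-2 + 32))/(-1 - 18907) = 4236 + (-16701 + 71*30)/(-18908) = 4236 + (-16701 + 2130)*(-1/18908) = 4236 - 14571*(-1/18908) = 4236 + 14571/18908 = 80108859/18908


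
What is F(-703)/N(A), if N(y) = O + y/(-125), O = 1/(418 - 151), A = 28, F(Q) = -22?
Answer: 734250/7351 ≈ 99.884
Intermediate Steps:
O = 1/267 ≈ 0.0037453
N(y) = 1/267 - y/125 (N(y) = 1/267 + y/(-125) = 1/267 + y*(-1/125) = 1/267 - y/125)
F(-703)/N(A) = -22/(1/267 - 1/125*28) = -22/(1/267 - 28/125) = -22/(-7351/33375) = -22*(-33375/7351) = 734250/7351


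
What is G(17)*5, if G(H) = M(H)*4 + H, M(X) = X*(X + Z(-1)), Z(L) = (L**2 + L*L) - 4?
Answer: 5185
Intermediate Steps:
Z(L) = -4 + 2*L**2 (Z(L) = (L**2 + L**2) - 4 = 2*L**2 - 4 = -4 + 2*L**2)
M(X) = X*(-2 + X) (M(X) = X*(X + (-4 + 2*(-1)**2)) = X*(X + (-4 + 2*1)) = X*(X + (-4 + 2)) = X*(X - 2) = X*(-2 + X))
G(H) = H + 4*H*(-2 + H) (G(H) = (H*(-2 + H))*4 + H = 4*H*(-2 + H) + H = H + 4*H*(-2 + H))
G(17)*5 = (17*(-7 + 4*17))*5 = (17*(-7 + 68))*5 = (17*61)*5 = 1037*5 = 5185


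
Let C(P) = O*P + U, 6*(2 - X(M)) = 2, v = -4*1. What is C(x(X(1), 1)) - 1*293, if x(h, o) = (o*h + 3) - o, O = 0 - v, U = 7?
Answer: -814/3 ≈ -271.33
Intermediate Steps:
v = -4
X(M) = 5/3 (X(M) = 2 - 1/6*2 = 2 - 1/3 = 5/3)
O = 4 (O = 0 - 1*(-4) = 0 + 4 = 4)
x(h, o) = 3 - o + h*o (x(h, o) = (h*o + 3) - o = (3 + h*o) - o = 3 - o + h*o)
C(P) = 7 + 4*P (C(P) = 4*P + 7 = 7 + 4*P)
C(x(X(1), 1)) - 1*293 = (7 + 4*(3 - 1*1 + (5/3)*1)) - 1*293 = (7 + 4*(3 - 1 + 5/3)) - 293 = (7 + 4*(11/3)) - 293 = (7 + 44/3) - 293 = 65/3 - 293 = -814/3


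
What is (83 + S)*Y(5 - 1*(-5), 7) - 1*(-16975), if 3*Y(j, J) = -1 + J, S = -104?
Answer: 16933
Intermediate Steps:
Y(j, J) = -⅓ + J/3 (Y(j, J) = (-1 + J)/3 = -⅓ + J/3)
(83 + S)*Y(5 - 1*(-5), 7) - 1*(-16975) = (83 - 104)*(-⅓ + (⅓)*7) - 1*(-16975) = -21*(-⅓ + 7/3) + 16975 = -21*2 + 16975 = -42 + 16975 = 16933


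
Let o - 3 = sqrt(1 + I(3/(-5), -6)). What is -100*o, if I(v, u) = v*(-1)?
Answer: -300 - 40*sqrt(10) ≈ -426.49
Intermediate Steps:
I(v, u) = -v
o = 3 + 2*sqrt(10)/5 (o = 3 + sqrt(1 - 3/(-5)) = 3 + sqrt(1 - 3*(-1)/5) = 3 + sqrt(1 - 1*(-3/5)) = 3 + sqrt(1 + 3/5) = 3 + sqrt(8/5) = 3 + 2*sqrt(10)/5 ≈ 4.2649)
-100*o = -100*(3 + 2*sqrt(10)/5) = -300 - 40*sqrt(10)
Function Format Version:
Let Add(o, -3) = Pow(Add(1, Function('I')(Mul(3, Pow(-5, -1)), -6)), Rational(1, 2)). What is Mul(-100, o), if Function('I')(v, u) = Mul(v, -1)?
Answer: Add(-300, Mul(-40, Pow(10, Rational(1, 2)))) ≈ -426.49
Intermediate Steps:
Function('I')(v, u) = Mul(-1, v)
o = Add(3, Mul(Rational(2, 5), Pow(10, Rational(1, 2)))) (o = Add(3, Pow(Add(1, Mul(-1, Mul(3, Pow(-5, -1)))), Rational(1, 2))) = Add(3, Pow(Add(1, Mul(-1, Mul(3, Rational(-1, 5)))), Rational(1, 2))) = Add(3, Pow(Add(1, Mul(-1, Rational(-3, 5))), Rational(1, 2))) = Add(3, Pow(Add(1, Rational(3, 5)), Rational(1, 2))) = Add(3, Pow(Rational(8, 5), Rational(1, 2))) = Add(3, Mul(Rational(2, 5), Pow(10, Rational(1, 2)))) ≈ 4.2649)
Mul(-100, o) = Mul(-100, Add(3, Mul(Rational(2, 5), Pow(10, Rational(1, 2))))) = Add(-300, Mul(-40, Pow(10, Rational(1, 2))))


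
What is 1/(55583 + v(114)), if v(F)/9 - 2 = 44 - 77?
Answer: 1/55304 ≈ 1.8082e-5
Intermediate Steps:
v(F) = -279 (v(F) = 18 + 9*(44 - 77) = 18 + 9*(-33) = 18 - 297 = -279)
1/(55583 + v(114)) = 1/(55583 - 279) = 1/55304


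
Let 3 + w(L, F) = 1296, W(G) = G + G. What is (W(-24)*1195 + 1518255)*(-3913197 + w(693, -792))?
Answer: -5714880994080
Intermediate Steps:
W(G) = 2*G
w(L, F) = 1293 (w(L, F) = -3 + 1296 = 1293)
(W(-24)*1195 + 1518255)*(-3913197 + w(693, -792)) = ((2*(-24))*1195 + 1518255)*(-3913197 + 1293) = (-48*1195 + 1518255)*(-3911904) = (-57360 + 1518255)*(-3911904) = 1460895*(-3911904) = -5714880994080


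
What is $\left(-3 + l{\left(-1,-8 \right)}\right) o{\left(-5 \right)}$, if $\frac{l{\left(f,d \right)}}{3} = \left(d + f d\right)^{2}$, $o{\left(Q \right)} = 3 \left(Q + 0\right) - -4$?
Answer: $33$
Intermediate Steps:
$o{\left(Q \right)} = 4 + 3 Q$ ($o{\left(Q \right)} = 3 Q + 4 = 4 + 3 Q$)
$l{\left(f,d \right)} = 3 \left(d + d f\right)^{2}$ ($l{\left(f,d \right)} = 3 \left(d + f d\right)^{2} = 3 \left(d + d f\right)^{2}$)
$\left(-3 + l{\left(-1,-8 \right)}\right) o{\left(-5 \right)} = \left(-3 + 3 \left(-8\right)^{2} \left(1 - 1\right)^{2}\right) \left(4 + 3 \left(-5\right)\right) = \left(-3 + 3 \cdot 64 \cdot 0^{2}\right) \left(4 - 15\right) = \left(-3 + 3 \cdot 64 \cdot 0\right) \left(-11\right) = \left(-3 + 0\right) \left(-11\right) = \left(-3\right) \left(-11\right) = 33$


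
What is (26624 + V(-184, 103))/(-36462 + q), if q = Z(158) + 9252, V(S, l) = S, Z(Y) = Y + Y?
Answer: -13220/13447 ≈ -0.98312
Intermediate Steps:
Z(Y) = 2*Y
q = 9568 (q = 2*158 + 9252 = 316 + 9252 = 9568)
(26624 + V(-184, 103))/(-36462 + q) = (26624 - 184)/(-36462 + 9568) = 26440/(-26894) = 26440*(-1/26894) = -13220/13447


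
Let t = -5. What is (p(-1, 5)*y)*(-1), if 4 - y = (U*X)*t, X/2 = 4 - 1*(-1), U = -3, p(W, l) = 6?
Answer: 876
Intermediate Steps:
X = 10 (X = 2*(4 - 1*(-1)) = 2*(4 + 1) = 2*5 = 10)
y = -146 (y = 4 - (-3*10)*(-5) = 4 - (-30)*(-5) = 4 - 1*150 = 4 - 150 = -146)
(p(-1, 5)*y)*(-1) = (6*(-146))*(-1) = -876*(-1) = 876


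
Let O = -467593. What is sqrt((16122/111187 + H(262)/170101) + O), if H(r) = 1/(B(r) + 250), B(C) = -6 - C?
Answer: I*sqrt(6021325786754087154938906246)/113478119322 ≈ 683.81*I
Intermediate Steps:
H(r) = 1/(244 - r) (H(r) = 1/((-6 - r) + 250) = 1/(244 - r))
sqrt((16122/111187 + H(262)/170101) + O) = sqrt((16122/111187 - 1/(-244 + 262)/170101) - 467593) = sqrt((16122*(1/111187) - 1/18*(1/170101)) - 467593) = sqrt((16122/111187 - 1*1/18*(1/170101)) - 467593) = sqrt((16122/111187 - 1/18*1/170101) - 467593) = sqrt((16122/111187 - 1/3061818) - 467593) = sqrt(49362518609/340434357966 - 467593) = sqrt(-159184673381877229/340434357966) = I*sqrt(6021325786754087154938906246)/113478119322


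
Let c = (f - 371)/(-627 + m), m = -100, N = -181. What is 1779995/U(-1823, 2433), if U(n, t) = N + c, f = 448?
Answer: -1294056365/131664 ≈ -9828.5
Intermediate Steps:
c = -77/727 (c = (448 - 371)/(-627 - 100) = 77/(-727) = 77*(-1/727) = -77/727 ≈ -0.10591)
U(n, t) = -131664/727 (U(n, t) = -181 - 77/727 = -131664/727)
1779995/U(-1823, 2433) = 1779995/(-131664/727) = 1779995*(-727/131664) = -1294056365/131664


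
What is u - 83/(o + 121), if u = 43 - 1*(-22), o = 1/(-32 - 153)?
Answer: 1439605/22384 ≈ 64.314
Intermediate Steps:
o = -1/185 (o = 1/(-185) = -1/185 ≈ -0.0054054)
u = 65 (u = 43 + 22 = 65)
u - 83/(o + 121) = 65 - 83/(-1/185 + 121) = 65 - 83/(22384/185) = 65 + (185/22384)*(-83) = 65 - 15355/22384 = 1439605/22384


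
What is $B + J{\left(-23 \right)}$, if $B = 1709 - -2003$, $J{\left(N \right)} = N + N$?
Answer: $3666$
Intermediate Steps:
$J{\left(N \right)} = 2 N$
$B = 3712$ ($B = 1709 + 2003 = 3712$)
$B + J{\left(-23 \right)} = 3712 + 2 \left(-23\right) = 3712 - 46 = 3666$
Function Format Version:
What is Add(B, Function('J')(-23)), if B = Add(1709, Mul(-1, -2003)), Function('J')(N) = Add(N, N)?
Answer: 3666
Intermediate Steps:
Function('J')(N) = Mul(2, N)
B = 3712 (B = Add(1709, 2003) = 3712)
Add(B, Function('J')(-23)) = Add(3712, Mul(2, -23)) = Add(3712, -46) = 3666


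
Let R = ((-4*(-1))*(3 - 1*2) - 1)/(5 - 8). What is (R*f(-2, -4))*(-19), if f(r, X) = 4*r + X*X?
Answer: 152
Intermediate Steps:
f(r, X) = X**2 + 4*r (f(r, X) = 4*r + X**2 = X**2 + 4*r)
R = -1 (R = (4*(3 - 2) - 1)/(-3) = (4*1 - 1)*(-1/3) = (4 - 1)*(-1/3) = 3*(-1/3) = -1)
(R*f(-2, -4))*(-19) = -((-4)**2 + 4*(-2))*(-19) = -(16 - 8)*(-19) = -1*8*(-19) = -8*(-19) = 152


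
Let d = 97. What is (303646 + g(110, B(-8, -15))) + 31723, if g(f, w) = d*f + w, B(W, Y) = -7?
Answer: 346032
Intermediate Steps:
g(f, w) = w + 97*f (g(f, w) = 97*f + w = w + 97*f)
(303646 + g(110, B(-8, -15))) + 31723 = (303646 + (-7 + 97*110)) + 31723 = (303646 + (-7 + 10670)) + 31723 = (303646 + 10663) + 31723 = 314309 + 31723 = 346032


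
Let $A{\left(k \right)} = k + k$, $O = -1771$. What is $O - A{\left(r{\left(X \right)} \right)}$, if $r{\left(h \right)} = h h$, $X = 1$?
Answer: $-1773$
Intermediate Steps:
$r{\left(h \right)} = h^{2}$
$A{\left(k \right)} = 2 k$
$O - A{\left(r{\left(X \right)} \right)} = -1771 - 2 \cdot 1^{2} = -1771 - 2 \cdot 1 = -1771 - 2 = -1773$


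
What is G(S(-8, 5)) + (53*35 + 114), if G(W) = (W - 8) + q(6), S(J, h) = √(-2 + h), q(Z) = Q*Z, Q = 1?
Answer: 1967 + √3 ≈ 1968.7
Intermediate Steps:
q(Z) = Z (q(Z) = 1*Z = Z)
G(W) = -2 + W (G(W) = (W - 8) + 6 = (-8 + W) + 6 = -2 + W)
G(S(-8, 5)) + (53*35 + 114) = (-2 + √(-2 + 5)) + (53*35 + 114) = (-2 + √3) + (1855 + 114) = (-2 + √3) + 1969 = 1967 + √3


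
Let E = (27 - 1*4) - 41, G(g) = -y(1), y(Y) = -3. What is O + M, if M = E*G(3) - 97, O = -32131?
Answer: -32282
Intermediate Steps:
G(g) = 3 (G(g) = -1*(-3) = 3)
E = -18 (E = (27 - 4) - 41 = 23 - 41 = -18)
M = -151 (M = -18*3 - 97 = -54 - 97 = -151)
O + M = -32131 - 151 = -32282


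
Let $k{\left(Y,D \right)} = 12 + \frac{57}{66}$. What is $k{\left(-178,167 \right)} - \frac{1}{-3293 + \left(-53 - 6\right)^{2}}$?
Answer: $\frac{26591}{2068} \approx 12.858$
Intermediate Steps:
$k{\left(Y,D \right)} = \frac{283}{22}$ ($k{\left(Y,D \right)} = 12 + 57 \cdot \frac{1}{66} = 12 + \frac{19}{22} = \frac{283}{22}$)
$k{\left(-178,167 \right)} - \frac{1}{-3293 + \left(-53 - 6\right)^{2}} = \frac{283}{22} - \frac{1}{-3293 + \left(-53 - 6\right)^{2}} = \frac{283}{22} - \frac{1}{-3293 + \left(-59\right)^{2}} = \frac{283}{22} - \frac{1}{-3293 + 3481} = \frac{283}{22} - \frac{1}{188} = \frac{26591}{2068}$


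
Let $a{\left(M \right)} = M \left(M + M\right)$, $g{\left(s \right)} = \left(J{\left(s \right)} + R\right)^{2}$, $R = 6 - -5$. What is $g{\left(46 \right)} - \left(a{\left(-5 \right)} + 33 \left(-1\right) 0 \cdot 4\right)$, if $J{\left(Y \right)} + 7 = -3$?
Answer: $-49$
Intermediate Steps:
$J{\left(Y \right)} = -10$ ($J{\left(Y \right)} = -7 - 3 = -10$)
$R = 11$ ($R = 6 + 5 = 11$)
$g{\left(s \right)} = 1$ ($g{\left(s \right)} = \left(-10 + 11\right)^{2} = 1^{2} = 1$)
$a{\left(M \right)} = 2 M^{2}$ ($a{\left(M \right)} = M 2 M = 2 M^{2}$)
$g{\left(46 \right)} - \left(a{\left(-5 \right)} + 33 \left(-1\right) 0 \cdot 4\right) = 1 - \left(2 \left(-5\right)^{2} + 33 \left(-1\right) 0 \cdot 4\right) = 1 - \left(2 \cdot 25 + 33 \cdot 0 \cdot 4\right) = 1 - \left(50 + 33 \cdot 0\right) = 1 - \left(50 + 0\right) = 1 - 50 = -49$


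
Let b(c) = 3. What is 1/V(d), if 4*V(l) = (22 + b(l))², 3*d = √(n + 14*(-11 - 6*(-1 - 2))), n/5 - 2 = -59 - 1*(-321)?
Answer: 4/625 ≈ 0.0064000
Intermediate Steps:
n = 1320 (n = 10 + 5*(-59 - 1*(-321)) = 10 + 5*(-59 + 321) = 10 + 5*262 = 10 + 1310 = 1320)
d = √1418/3 (d = √(1320 + 14*(-11 - 6*(-1 - 2)))/3 = √(1320 + 14*(-11 - 6*(-3)))/3 = √(1320 + 14*(-11 + 18))/3 = √(1320 + 14*7)/3 = √(1320 + 98)/3 = √1418/3 ≈ 12.552)
V(l) = 625/4 (V(l) = (22 + 3)²/4 = (¼)*25² = (¼)*625 = 625/4)
1/V(d) = 1/(625/4) = 4/625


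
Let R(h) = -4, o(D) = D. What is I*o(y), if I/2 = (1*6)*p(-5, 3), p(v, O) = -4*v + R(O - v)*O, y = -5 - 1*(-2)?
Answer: -288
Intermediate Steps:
y = -3 (y = -5 + 2 = -3)
p(v, O) = -4*O - 4*v (p(v, O) = -4*v - 4*O = -4*O - 4*v)
I = 96 (I = 2*((1*6)*(-4*3 - 4*(-5))) = 2*(6*(-12 + 20)) = 2*(6*8) = 2*48 = 96)
I*o(y) = 96*(-3) = -288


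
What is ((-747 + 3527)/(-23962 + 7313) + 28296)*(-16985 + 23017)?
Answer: 2841659058368/16649 ≈ 1.7068e+8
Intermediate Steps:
((-747 + 3527)/(-23962 + 7313) + 28296)*(-16985 + 23017) = (2780/(-16649) + 28296)*6032 = (2780*(-1/16649) + 28296)*6032 = (-2780/16649 + 28296)*6032 = (471097324/16649)*6032 = 2841659058368/16649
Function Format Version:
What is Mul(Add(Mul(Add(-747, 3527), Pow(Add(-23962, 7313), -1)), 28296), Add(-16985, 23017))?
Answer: Rational(2841659058368, 16649) ≈ 1.7068e+8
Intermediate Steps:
Mul(Add(Mul(Add(-747, 3527), Pow(Add(-23962, 7313), -1)), 28296), Add(-16985, 23017)) = Mul(Add(Mul(2780, Pow(-16649, -1)), 28296), 6032) = Mul(Add(Mul(2780, Rational(-1, 16649)), 28296), 6032) = Mul(Add(Rational(-2780, 16649), 28296), 6032) = Mul(Rational(471097324, 16649), 6032) = Rational(2841659058368, 16649)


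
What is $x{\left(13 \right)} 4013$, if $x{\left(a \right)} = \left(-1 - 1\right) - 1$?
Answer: $-12039$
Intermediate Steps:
$x{\left(a \right)} = -3$ ($x{\left(a \right)} = -2 - 1 = -3$)
$x{\left(13 \right)} 4013 = \left(-3\right) 4013 = -12039$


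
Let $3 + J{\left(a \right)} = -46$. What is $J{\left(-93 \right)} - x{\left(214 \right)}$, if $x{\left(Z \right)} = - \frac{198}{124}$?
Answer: $- \frac{2939}{62} \approx -47.403$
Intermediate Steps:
$J{\left(a \right)} = -49$ ($J{\left(a \right)} = -3 - 46 = -49$)
$x{\left(Z \right)} = - \frac{99}{62}$ ($x{\left(Z \right)} = \left(-198\right) \frac{1}{124} = - \frac{99}{62}$)
$J{\left(-93 \right)} - x{\left(214 \right)} = -49 - - \frac{99}{62} = -49 + \frac{99}{62} = - \frac{2939}{62}$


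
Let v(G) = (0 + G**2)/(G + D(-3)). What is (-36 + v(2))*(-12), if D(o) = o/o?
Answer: 416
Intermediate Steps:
D(o) = 1
v(G) = G**2/(1 + G) (v(G) = (0 + G**2)/(G + 1) = G**2/(1 + G))
(-36 + v(2))*(-12) = (-36 + 2**2/(1 + 2))*(-12) = (-36 + 4/3)*(-12) = -104/3*(-12) = 416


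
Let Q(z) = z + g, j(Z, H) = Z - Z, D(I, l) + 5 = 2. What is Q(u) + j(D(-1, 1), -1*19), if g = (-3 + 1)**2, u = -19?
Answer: -15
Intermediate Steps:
D(I, l) = -3 (D(I, l) = -5 + 2 = -3)
g = 4 (g = (-2)**2 = 4)
j(Z, H) = 0
Q(z) = 4 + z (Q(z) = z + 4 = 4 + z)
Q(u) + j(D(-1, 1), -1*19) = (4 - 19) + 0 = -15 + 0 = -15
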